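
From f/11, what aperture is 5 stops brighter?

f/2

Aperture: f/11 → f/8 → f/5.6 → f/4 → f/2.8 → f/2 — 5 stops larger aperture (brighter).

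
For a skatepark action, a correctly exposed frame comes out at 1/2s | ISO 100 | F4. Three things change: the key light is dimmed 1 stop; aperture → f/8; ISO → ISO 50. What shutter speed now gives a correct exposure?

8 s

Scene light: 1 stop darker.
Aperture: f/4 → f/5.6 → f/8 — 2 stops narrower (darker).
ISO: 100 → 50 — 1 stop lower (darker).
Net so far: 4 stops darker. Shutter speed: 1/2 → 1 → 2 → 4 → 8.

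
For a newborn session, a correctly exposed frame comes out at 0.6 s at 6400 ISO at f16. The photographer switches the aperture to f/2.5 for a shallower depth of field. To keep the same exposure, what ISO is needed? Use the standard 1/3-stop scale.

Aperture: f/16 → f/14 → f/13 → f/11 → f/10 → f/9 → f/8 → f/7.1 → f/6.3 → f/5.6 → f/5 → f/4.5 → f/4 → f/3.5 → f/3.2 → f/2.8 → f/2.5 — 5 1/3 stops opened up (brighter).
Need 5 1/3 stops darker from the ISO: 6400 → 5000 → 4000 → 3200 → 2500 → 2000 → 1600 → 1250 → 1000 → 800 → 640 → 500 → 400 → 320 → 250 → 200 → 160.

ISO 160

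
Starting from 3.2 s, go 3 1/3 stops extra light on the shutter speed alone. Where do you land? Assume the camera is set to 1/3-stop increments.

Shutter speed: 3.2 → 4 → 5 → 6 → 8 → 10 → 13 → 15 → 20 → 25 → 30 — 3 1/3 stops slower (brighter).

30 s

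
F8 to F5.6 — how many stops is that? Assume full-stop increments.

f/8 → f/5.6 — count the steps: 1 stop.

1 stop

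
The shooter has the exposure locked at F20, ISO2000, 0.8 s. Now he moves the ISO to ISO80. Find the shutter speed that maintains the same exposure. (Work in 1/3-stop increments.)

ISO: 2000 → 1600 → 1250 → 1000 → 800 → 640 → 500 → 400 → 320 → 250 → 200 → 160 → 125 → 100 → 80 — 4 2/3 stops dropped (darker).
Need 4 2/3 stops brighter from the shutter speed: 0.8 → 1 → 1.3 → 1.6 → 2 → 2.5 → 3.2 → 4 → 5 → 6 → 8 → 10 → 13 → 15 → 20.

20 s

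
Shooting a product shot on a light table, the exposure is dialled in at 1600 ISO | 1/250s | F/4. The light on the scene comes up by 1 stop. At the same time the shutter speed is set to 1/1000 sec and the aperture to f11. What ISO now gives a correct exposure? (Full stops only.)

ISO 25600

Scene light: 1 stop brighter.
Shutter speed: 1/250 → 1/500 → 1/1000 — 2 stops shorter (darker).
Aperture: f/4 → f/5.6 → f/8 → f/11 — 3 stops smaller aperture (darker).
Net so far: 4 stops darker. ISO: 1600 → 3200 → 6400 → 12800 → 25600.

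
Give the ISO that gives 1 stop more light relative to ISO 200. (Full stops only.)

ISO 400

ISO: 200 → 400 — 1 stop higher (brighter).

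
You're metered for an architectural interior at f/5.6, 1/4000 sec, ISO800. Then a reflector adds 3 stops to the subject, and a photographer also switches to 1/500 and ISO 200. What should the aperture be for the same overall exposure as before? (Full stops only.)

f/22

Scene light: 3 stops brighter.
Shutter speed: 1/4000 → 1/2000 → 1/1000 → 1/500 — 3 stops slower (brighter).
ISO: 800 → 400 → 200 — 2 stops lower (darker).
Net so far: 4 stops brighter. Aperture: f/5.6 → f/8 → f/11 → f/16 → f/22.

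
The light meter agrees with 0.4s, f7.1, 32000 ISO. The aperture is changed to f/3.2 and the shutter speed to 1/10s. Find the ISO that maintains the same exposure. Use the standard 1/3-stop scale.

ISO 25600

Aperture: f/7.1 → f/6.3 → f/5.6 → f/5 → f/4.5 → f/4 → f/3.5 → f/3.2 — 2 1/3 stops larger aperture (brighter).
Shutter speed: 0.4 → 0.3 → 1/4 → 1/5 → 1/6 → 1/8 → 1/10 — 2 stops shorter (darker).
Net change so far: 1/3 stop brighter. Offset with the ISO: 32000 → 25600.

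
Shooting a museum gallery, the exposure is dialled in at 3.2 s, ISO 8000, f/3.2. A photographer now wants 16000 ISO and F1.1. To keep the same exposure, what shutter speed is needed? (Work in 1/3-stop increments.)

1/5s

ISO: 8000 → 10000 → 12800 → 16000 — 1 stop raised (brighter).
Aperture: f/3.2 → f/2.8 → f/2.5 → f/2.2 → f/2 → f/1.8 → f/1.6 → f/1.4 → f/1.2 → f/1.1 — 3 stops opened up (brighter).
Net change so far: 4 stops brighter. Offset with the shutter speed: 3.2 → 2.5 → 2 → 1.6 → 1.3 → 1 → 0.8 → 0.6 → 0.5 → 0.4 → 0.3 → 1/4 → 1/5.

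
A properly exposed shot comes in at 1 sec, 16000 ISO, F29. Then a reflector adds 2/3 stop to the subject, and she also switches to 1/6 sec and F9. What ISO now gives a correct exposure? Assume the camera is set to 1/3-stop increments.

ISO 6400

Scene light: 2/3 stop brighter.
Shutter speed: 1 → 0.8 → 0.6 → 0.5 → 0.4 → 0.3 → 1/4 → 1/5 → 1/6 — 2 2/3 stops faster (darker).
Aperture: f/29 → f/25 → f/22 → f/20 → f/18 → f/16 → f/14 → f/13 → f/11 → f/10 → f/9 — 3 1/3 stops larger aperture (brighter).
Net so far: 1 1/3 stops brighter. ISO: 16000 → 12800 → 10000 → 8000 → 6400.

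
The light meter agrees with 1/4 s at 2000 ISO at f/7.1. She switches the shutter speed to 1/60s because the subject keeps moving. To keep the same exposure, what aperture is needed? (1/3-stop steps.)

f/1.8

Shutter speed: 1/4 → 1/5 → 1/6 → 1/8 → 1/10 → 1/13 → 1/15 → 1/20 → 1/25 → 1/30 → 1/40 → 1/50 → 1/60 — 4 stops shorter (darker).
Need 4 stops brighter from the aperture: f/7.1 → f/6.3 → f/5.6 → f/5 → f/4.5 → f/4 → f/3.5 → f/3.2 → f/2.8 → f/2.5 → f/2.2 → f/2 → f/1.8.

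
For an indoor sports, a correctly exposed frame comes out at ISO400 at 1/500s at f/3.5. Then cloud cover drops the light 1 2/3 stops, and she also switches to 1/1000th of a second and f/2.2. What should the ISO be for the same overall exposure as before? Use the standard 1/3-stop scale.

ISO 1000

Scene light: 1 2/3 stops darker.
Shutter speed: 1/500 → 1/640 → 1/800 → 1/1000 — 1 stop faster (darker).
Aperture: f/3.5 → f/3.2 → f/2.8 → f/2.5 → f/2.2 — 1 1/3 stops opened up (brighter).
Net so far: 1 1/3 stops darker. ISO: 400 → 500 → 640 → 800 → 1000.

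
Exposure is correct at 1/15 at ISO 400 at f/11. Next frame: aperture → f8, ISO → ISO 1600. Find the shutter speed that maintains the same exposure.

1/125s

Aperture: f/11 → f/8 — 1 stop larger aperture (brighter).
ISO: 400 → 800 → 1600 — 2 stops raised (brighter).
Net change so far: 3 stops brighter. Offset with the shutter speed: 1/15 → 1/30 → 1/60 → 1/125.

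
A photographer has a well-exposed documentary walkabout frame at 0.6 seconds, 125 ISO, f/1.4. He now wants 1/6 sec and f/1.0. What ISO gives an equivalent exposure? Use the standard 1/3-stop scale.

ISO 250

Shutter speed: 0.6 → 0.5 → 0.4 → 0.3 → 1/4 → 1/5 → 1/6 — 2 stops faster (darker).
Aperture: f/1.4 → f/1.2 → f/1.1 → f/1.0 — 1 stop opened up (brighter).
Net change so far: 1 stop darker. Offset with the ISO: 125 → 160 → 200 → 250.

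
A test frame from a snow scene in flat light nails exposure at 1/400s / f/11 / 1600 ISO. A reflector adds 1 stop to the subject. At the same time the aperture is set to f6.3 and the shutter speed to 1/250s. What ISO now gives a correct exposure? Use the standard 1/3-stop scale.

ISO 160

Scene light: 1 stop brighter.
Aperture: f/11 → f/10 → f/9 → f/8 → f/7.1 → f/6.3 — 1 2/3 stops wider (brighter).
Shutter speed: 1/400 → 1/320 → 1/250 — 2/3 stop slower (brighter).
Net so far: 3 1/3 stops brighter. ISO: 1600 → 1250 → 1000 → 800 → 640 → 500 → 400 → 320 → 250 → 200 → 160.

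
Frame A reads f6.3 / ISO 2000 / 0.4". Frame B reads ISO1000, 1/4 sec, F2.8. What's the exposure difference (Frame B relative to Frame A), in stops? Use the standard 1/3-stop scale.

Aperture: f/6.3 → f/5.6 → f/5 → f/4.5 → f/4 → f/3.5 → f/3.2 → f/2.8 — 2 1/3 stops opened up (brighter).
Shutter speed: 0.4 → 0.3 → 1/4 — 2/3 stop faster (darker).
ISO: 2000 → 1600 → 1250 → 1000 — 1 stop lower (darker).
Net: +2 1/3 −2/3 −1 = +2/3 stops.

2/3 stop brighter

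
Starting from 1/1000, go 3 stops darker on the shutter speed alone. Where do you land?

Shutter speed: 1/1000 → 1/2000 → 1/4000 → 1/8000 — 3 stops shorter (darker).

1/8000s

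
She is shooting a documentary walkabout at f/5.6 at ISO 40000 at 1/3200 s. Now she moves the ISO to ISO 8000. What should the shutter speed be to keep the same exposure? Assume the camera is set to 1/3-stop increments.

ISO: 40000 → 32000 → 25600 → 20000 → 16000 → 12800 → 10000 → 8000 — 2 1/3 stops dropped (darker).
Need 2 1/3 stops brighter from the shutter speed: 1/3200 → 1/2500 → 1/2000 → 1/1600 → 1/1250 → 1/1000 → 1/800 → 1/640.

1/640s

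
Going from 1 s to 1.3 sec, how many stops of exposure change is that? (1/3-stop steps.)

1/3 stop

1 → 1.3 — count the steps: 1 third-stops = 1/3 stop.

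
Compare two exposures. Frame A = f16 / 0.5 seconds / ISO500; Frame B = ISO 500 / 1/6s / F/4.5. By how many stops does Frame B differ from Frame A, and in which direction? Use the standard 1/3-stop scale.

Aperture: f/16 → f/14 → f/13 → f/11 → f/10 → f/9 → f/8 → f/7.1 → f/6.3 → f/5.6 → f/5 → f/4.5 — 3 2/3 stops wider (brighter).
Shutter speed: 0.5 → 0.4 → 0.3 → 1/4 → 1/5 → 1/6 — 1 2/3 stops faster (darker).
ISO: unchanged.
Net: +3 2/3 −1 2/3 = +2 stops.

2 stops brighter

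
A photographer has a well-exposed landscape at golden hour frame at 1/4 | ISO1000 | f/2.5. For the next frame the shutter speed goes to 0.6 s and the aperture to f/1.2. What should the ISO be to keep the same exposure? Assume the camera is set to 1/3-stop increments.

Shutter speed: 1/4 → 0.3 → 0.4 → 0.5 → 0.6 — 1 1/3 stops longer (brighter).
Aperture: f/2.5 → f/2.2 → f/2 → f/1.8 → f/1.6 → f/1.4 → f/1.2 — 2 stops wider (brighter).
Net change so far: 3 1/3 stops brighter. Offset with the ISO: 1000 → 800 → 640 → 500 → 400 → 320 → 250 → 200 → 160 → 125 → 100.

ISO 100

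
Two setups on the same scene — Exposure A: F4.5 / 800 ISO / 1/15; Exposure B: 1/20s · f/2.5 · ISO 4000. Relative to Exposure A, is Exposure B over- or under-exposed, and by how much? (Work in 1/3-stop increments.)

Aperture: f/4.5 → f/4 → f/3.5 → f/3.2 → f/2.8 → f/2.5 — 1 2/3 stops larger aperture (brighter).
Shutter speed: 1/15 → 1/20 — 1/3 stop shorter (darker).
ISO: 800 → 1000 → 1250 → 1600 → 2000 → 2500 → 3200 → 4000 — 2 1/3 stops higher (brighter).
Net: +1 2/3 −1/3 +2 1/3 = +3 2/3 stops.

3 2/3 stops brighter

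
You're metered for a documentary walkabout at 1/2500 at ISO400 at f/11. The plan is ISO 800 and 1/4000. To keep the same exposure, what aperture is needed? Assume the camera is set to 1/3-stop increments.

ISO: 400 → 500 → 640 → 800 — 1 stop higher (brighter).
Shutter speed: 1/2500 → 1/3200 → 1/4000 — 2/3 stop shorter (darker).
Net change so far: 1/3 stop brighter. Offset with the aperture: f/11 → f/13.

f/13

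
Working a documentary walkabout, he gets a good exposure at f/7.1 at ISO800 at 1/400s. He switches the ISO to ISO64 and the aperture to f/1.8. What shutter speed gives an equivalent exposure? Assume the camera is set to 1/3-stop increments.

ISO: 800 → 640 → 500 → 400 → 320 → 250 → 200 → 160 → 125 → 100 → 80 → 64 — 3 2/3 stops lower (darker).
Aperture: f/7.1 → f/6.3 → f/5.6 → f/5 → f/4.5 → f/4 → f/3.5 → f/3.2 → f/2.8 → f/2.5 → f/2.2 → f/2 → f/1.8 — 4 stops larger aperture (brighter).
Net change so far: 1/3 stop brighter. Offset with the shutter speed: 1/400 → 1/500.

1/500s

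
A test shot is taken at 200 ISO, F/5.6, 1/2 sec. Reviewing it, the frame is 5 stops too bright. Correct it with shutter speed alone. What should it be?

1/60s

Overexposed by 5 stops → need 5 stops darker.
Shutter speed: 1/2 → 1/4 → 1/8 → 1/15 → 1/30 → 1/60.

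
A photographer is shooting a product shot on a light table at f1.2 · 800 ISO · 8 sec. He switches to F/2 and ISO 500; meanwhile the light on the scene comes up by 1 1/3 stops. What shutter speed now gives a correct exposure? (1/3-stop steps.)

Scene light: 1 1/3 stops brighter.
Aperture: f/1.2 → f/1.4 → f/1.6 → f/1.8 → f/2 — 1 1/3 stops stopped down (darker).
ISO: 800 → 640 → 500 — 2/3 stop lower (darker).
Net so far: 2/3 stop darker. Shutter speed: 8 → 10 → 13.

13 s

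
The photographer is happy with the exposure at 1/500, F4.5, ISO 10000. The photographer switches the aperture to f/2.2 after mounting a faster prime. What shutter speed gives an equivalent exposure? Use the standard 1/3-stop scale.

1/2000s

Aperture: f/4.5 → f/4 → f/3.5 → f/3.2 → f/2.8 → f/2.5 → f/2.2 — 2 stops wider (brighter).
Need 2 stops darker from the shutter speed: 1/500 → 1/640 → 1/800 → 1/1000 → 1/1250 → 1/1600 → 1/2000.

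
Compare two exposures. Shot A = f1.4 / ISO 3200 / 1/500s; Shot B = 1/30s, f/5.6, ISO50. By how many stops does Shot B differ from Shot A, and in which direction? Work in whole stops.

Aperture: f/1.4 → f/2 → f/2.8 → f/4 → f/5.6 — 4 stops smaller aperture (darker).
Shutter speed: 1/500 → 1/250 → 1/125 → 1/60 → 1/30 — 4 stops longer (brighter).
ISO: 3200 → 1600 → 800 → 400 → 200 → 100 → 50 — 6 stops lower (darker).
Net: −4 +4 −6 = −6 stops.

6 stops darker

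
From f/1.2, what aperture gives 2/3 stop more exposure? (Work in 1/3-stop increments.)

f/1.0

Aperture: f/1.2 → f/1.1 → f/1.0 — 2/3 stop wider (brighter).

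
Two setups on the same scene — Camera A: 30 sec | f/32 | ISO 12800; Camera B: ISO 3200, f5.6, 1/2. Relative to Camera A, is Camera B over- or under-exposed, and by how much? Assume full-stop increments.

3 stops darker

Aperture: f/32 → f/22 → f/16 → f/11 → f/8 → f/5.6 — 5 stops opened up (brighter).
Shutter speed: 30 → 15 → 8 → 4 → 2 → 1 → 1/2 — 6 stops shorter (darker).
ISO: 12800 → 6400 → 3200 — 2 stops lower (darker).
Net: +5 −6 −2 = −3 stops.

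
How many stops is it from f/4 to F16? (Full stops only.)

4 stops

f/4 → f/5.6 → f/8 → f/11 → f/16 — count the steps: 4 stops.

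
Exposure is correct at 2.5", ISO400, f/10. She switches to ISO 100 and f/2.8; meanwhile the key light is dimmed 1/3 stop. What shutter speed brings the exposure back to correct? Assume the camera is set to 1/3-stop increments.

1 s

Scene light: 1/3 stop darker.
ISO: 400 → 320 → 250 → 200 → 160 → 125 → 100 — 2 stops lower (darker).
Aperture: f/10 → f/9 → f/8 → f/7.1 → f/6.3 → f/5.6 → f/5 → f/4.5 → f/4 → f/3.5 → f/3.2 → f/2.8 — 3 2/3 stops wider (brighter).
Net so far: 1 1/3 stops brighter. Shutter speed: 2.5 → 2 → 1.6 → 1.3 → 1.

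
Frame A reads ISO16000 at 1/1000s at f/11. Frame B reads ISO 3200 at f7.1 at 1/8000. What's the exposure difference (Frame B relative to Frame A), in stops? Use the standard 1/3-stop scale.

4 stops darker

Aperture: f/11 → f/10 → f/9 → f/8 → f/7.1 — 1 1/3 stops larger aperture (brighter).
Shutter speed: 1/1000 → 1/1250 → 1/1600 → 1/2000 → 1/2500 → 1/3200 → 1/4000 → 1/5000 → 1/6400 → 1/8000 — 3 stops shorter (darker).
ISO: 16000 → 12800 → 10000 → 8000 → 6400 → 5000 → 4000 → 3200 — 2 1/3 stops dropped (darker).
Net: +1 1/3 −3 −2 1/3 = −4 stops.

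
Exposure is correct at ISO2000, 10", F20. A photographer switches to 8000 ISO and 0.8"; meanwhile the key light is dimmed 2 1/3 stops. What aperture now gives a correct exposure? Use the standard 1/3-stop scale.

Scene light: 2 1/3 stops darker.
ISO: 2000 → 2500 → 3200 → 4000 → 5000 → 6400 → 8000 — 2 stops higher (brighter).
Shutter speed: 10 → 8 → 6 → 5 → 4 → 3.2 → 2.5 → 2 → 1.6 → 1.3 → 1 → 0.8 — 3 2/3 stops faster (darker).
Net so far: 4 stops darker. Aperture: f/20 → f/18 → f/16 → f/14 → f/13 → f/11 → f/10 → f/9 → f/8 → f/7.1 → f/6.3 → f/5.6 → f/5.

f/5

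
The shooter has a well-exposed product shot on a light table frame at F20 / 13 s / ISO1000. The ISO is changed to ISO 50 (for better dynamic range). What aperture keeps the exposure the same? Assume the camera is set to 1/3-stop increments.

f/4.5

ISO: 1000 → 800 → 640 → 500 → 400 → 320 → 250 → 200 → 160 → 125 → 100 → 80 → 64 → 50 — 4 1/3 stops lower (darker).
Need 4 1/3 stops brighter from the aperture: f/20 → f/18 → f/16 → f/14 → f/13 → f/11 → f/10 → f/9 → f/8 → f/7.1 → f/6.3 → f/5.6 → f/5 → f/4.5.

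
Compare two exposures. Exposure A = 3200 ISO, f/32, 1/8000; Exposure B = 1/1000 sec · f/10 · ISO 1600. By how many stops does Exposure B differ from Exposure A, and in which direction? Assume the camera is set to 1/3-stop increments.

5 1/3 stops brighter

Aperture: f/32 → f/29 → f/25 → f/22 → f/20 → f/18 → f/16 → f/14 → f/13 → f/11 → f/10 — 3 1/3 stops wider (brighter).
Shutter speed: 1/8000 → 1/6400 → 1/5000 → 1/4000 → 1/3200 → 1/2500 → 1/2000 → 1/1600 → 1/1250 → 1/1000 — 3 stops slower (brighter).
ISO: 3200 → 2500 → 2000 → 1600 — 1 stop lower (darker).
Net: +3 1/3 +3 −1 = +5 1/3 stops.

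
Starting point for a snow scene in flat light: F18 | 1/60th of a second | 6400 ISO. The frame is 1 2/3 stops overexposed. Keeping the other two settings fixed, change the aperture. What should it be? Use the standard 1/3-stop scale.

f/32

Overexposed by 1 2/3 stops → need 1 2/3 stops darker.
Aperture: f/18 → f/20 → f/22 → f/25 → f/29 → f/32.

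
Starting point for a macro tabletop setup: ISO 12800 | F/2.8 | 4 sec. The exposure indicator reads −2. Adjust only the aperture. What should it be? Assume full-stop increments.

Underexposed by 2 stops → need 2 stops brighter.
Aperture: f/2.8 → f/2 → f/1.4.

f/1.4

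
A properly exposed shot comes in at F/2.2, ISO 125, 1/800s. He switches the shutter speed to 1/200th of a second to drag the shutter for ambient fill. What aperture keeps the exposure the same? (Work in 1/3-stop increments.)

f/4.5

Shutter speed: 1/800 → 1/640 → 1/500 → 1/400 → 1/320 → 1/250 → 1/200 — 2 stops longer (brighter).
Need 2 stops darker from the aperture: f/2.2 → f/2.5 → f/2.8 → f/3.2 → f/3.5 → f/4 → f/4.5.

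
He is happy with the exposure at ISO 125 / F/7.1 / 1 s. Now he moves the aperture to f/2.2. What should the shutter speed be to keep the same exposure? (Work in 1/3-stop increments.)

Aperture: f/7.1 → f/6.3 → f/5.6 → f/5 → f/4.5 → f/4 → f/3.5 → f/3.2 → f/2.8 → f/2.5 → f/2.2 — 3 1/3 stops larger aperture (brighter).
Need 3 1/3 stops darker from the shutter speed: 1 → 0.8 → 0.6 → 0.5 → 0.4 → 0.3 → 1/4 → 1/5 → 1/6 → 1/8 → 1/10.

1/10s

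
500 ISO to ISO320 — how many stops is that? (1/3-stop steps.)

500 → 400 → 320 — count the steps: 2 third-stops = 2/3 stop.

2/3 stop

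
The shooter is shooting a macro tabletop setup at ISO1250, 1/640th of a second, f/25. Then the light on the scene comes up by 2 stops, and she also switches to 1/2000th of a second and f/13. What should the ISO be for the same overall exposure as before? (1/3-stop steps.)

ISO 250

Scene light: 2 stops brighter.
Shutter speed: 1/640 → 1/800 → 1/1000 → 1/1250 → 1/1600 → 1/2000 — 1 2/3 stops shorter (darker).
Aperture: f/25 → f/22 → f/20 → f/18 → f/16 → f/14 → f/13 — 2 stops wider (brighter).
Net so far: 2 1/3 stops brighter. ISO: 1250 → 1000 → 800 → 640 → 500 → 400 → 320 → 250.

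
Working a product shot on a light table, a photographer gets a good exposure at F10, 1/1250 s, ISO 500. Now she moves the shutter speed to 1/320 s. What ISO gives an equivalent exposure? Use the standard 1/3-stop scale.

Shutter speed: 1/1250 → 1/1000 → 1/800 → 1/640 → 1/500 → 1/400 → 1/320 — 2 stops longer (brighter).
Need 2 stops darker from the ISO: 500 → 400 → 320 → 250 → 200 → 160 → 125.

ISO 125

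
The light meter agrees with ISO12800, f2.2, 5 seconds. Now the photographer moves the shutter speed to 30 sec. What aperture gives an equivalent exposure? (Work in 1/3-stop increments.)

Shutter speed: 5 → 6 → 8 → 10 → 13 → 15 → 20 → 25 → 30 — 2 2/3 stops longer (brighter).
Need 2 2/3 stops darker from the aperture: f/2.2 → f/2.5 → f/2.8 → f/3.2 → f/3.5 → f/4 → f/4.5 → f/5 → f/5.6.

f/5.6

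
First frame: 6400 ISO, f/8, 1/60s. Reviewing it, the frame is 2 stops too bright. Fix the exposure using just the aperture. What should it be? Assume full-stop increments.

Overexposed by 2 stops → need 2 stops darker.
Aperture: f/8 → f/11 → f/16.

f/16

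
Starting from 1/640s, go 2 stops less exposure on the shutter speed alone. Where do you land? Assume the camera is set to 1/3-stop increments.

1/2500s

Shutter speed: 1/640 → 1/800 → 1/1000 → 1/1250 → 1/1600 → 1/2000 → 1/2500 — 2 stops faster (darker).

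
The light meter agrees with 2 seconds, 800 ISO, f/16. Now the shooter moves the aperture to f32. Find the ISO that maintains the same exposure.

ISO 3200

Aperture: f/16 → f/22 → f/32 — 2 stops narrower (darker).
Need 2 stops brighter from the ISO: 800 → 1600 → 3200.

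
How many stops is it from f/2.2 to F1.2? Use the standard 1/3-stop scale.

f/2.2 → f/2 → f/1.8 → f/1.6 → f/1.4 → f/1.2 — count the steps: 5 third-stops = 1 2/3 stops.

1 2/3 stops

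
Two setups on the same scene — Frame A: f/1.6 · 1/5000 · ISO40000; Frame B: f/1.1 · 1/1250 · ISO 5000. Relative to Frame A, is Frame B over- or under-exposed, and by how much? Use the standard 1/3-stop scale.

same exposure (0 stops)

Aperture: f/1.6 → f/1.4 → f/1.2 → f/1.1 — 1 stop opened up (brighter).
Shutter speed: 1/5000 → 1/4000 → 1/3200 → 1/2500 → 1/2000 → 1/1600 → 1/1250 — 2 stops longer (brighter).
ISO: 40000 → 32000 → 25600 → 20000 → 16000 → 12800 → 10000 → 8000 → 6400 → 5000 — 3 stops lower (darker).
Net: +1 +2 −3 = 0 stops.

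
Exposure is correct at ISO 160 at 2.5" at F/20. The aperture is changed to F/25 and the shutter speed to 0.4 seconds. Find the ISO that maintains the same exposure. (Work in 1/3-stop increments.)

ISO 1600

Aperture: f/20 → f/22 → f/25 — 2/3 stop stopped down (darker).
Shutter speed: 2.5 → 2 → 1.6 → 1.3 → 1 → 0.8 → 0.6 → 0.5 → 0.4 — 2 2/3 stops shorter (darker).
Net change so far: 3 1/3 stops darker. Offset with the ISO: 160 → 200 → 250 → 320 → 400 → 500 → 640 → 800 → 1000 → 1250 → 1600.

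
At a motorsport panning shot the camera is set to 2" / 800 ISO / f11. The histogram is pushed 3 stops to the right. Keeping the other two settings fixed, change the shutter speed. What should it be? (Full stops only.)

Overexposed by 3 stops → need 3 stops darker.
Shutter speed: 2 → 1 → 1/2 → 1/4.

1/4s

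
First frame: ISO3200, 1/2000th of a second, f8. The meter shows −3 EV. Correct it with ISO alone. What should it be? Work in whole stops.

Underexposed by 3 stops → need 3 stops brighter.
ISO: 3200 → 6400 → 12800 → 25600.

ISO 25600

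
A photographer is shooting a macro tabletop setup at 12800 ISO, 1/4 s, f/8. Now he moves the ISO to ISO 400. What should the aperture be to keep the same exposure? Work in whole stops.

f/1.4

ISO: 12800 → 6400 → 3200 → 1600 → 800 → 400 — 5 stops lower (darker).
Need 5 stops brighter from the aperture: f/8 → f/5.6 → f/4 → f/2.8 → f/2 → f/1.4.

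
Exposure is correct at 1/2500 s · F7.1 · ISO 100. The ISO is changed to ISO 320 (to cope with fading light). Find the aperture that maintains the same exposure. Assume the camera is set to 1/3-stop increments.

ISO: 100 → 125 → 160 → 200 → 250 → 320 — 1 2/3 stops raised (brighter).
Need 1 2/3 stops darker from the aperture: f/7.1 → f/8 → f/9 → f/10 → f/11 → f/13.

f/13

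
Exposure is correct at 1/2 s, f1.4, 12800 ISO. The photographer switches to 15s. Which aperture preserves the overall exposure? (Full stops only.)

f/8

Shutter speed: 1/2 → 1 → 2 → 4 → 8 → 15 — 5 stops slower (brighter).
Need 5 stops darker from the aperture: f/1.4 → f/2 → f/2.8 → f/4 → f/5.6 → f/8.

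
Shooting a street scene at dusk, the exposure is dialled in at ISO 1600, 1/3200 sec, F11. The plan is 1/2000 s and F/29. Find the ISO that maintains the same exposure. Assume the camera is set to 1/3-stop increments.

Shutter speed: 1/3200 → 1/2500 → 1/2000 — 2/3 stop longer (brighter).
Aperture: f/11 → f/13 → f/14 → f/16 → f/18 → f/20 → f/22 → f/25 → f/29 — 2 2/3 stops stopped down (darker).
Net change so far: 2 stops darker. Offset with the ISO: 1600 → 2000 → 2500 → 3200 → 4000 → 5000 → 6400.

ISO 6400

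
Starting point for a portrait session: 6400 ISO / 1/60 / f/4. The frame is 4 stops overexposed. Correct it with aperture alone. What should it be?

Overexposed by 4 stops → need 4 stops darker.
Aperture: f/4 → f/5.6 → f/8 → f/11 → f/16.

f/16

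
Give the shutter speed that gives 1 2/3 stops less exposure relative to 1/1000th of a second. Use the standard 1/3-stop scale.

Shutter speed: 1/1000 → 1/1250 → 1/1600 → 1/2000 → 1/2500 → 1/3200 — 1 2/3 stops faster (darker).

1/3200s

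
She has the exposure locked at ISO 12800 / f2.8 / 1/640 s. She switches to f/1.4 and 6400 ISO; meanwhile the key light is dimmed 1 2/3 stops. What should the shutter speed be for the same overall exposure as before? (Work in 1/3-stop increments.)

1/400s

Scene light: 1 2/3 stops darker.
Aperture: f/2.8 → f/2.5 → f/2.2 → f/2 → f/1.8 → f/1.6 → f/1.4 — 2 stops wider (brighter).
ISO: 12800 → 10000 → 8000 → 6400 — 1 stop dropped (darker).
Net so far: 2/3 stop darker. Shutter speed: 1/640 → 1/500 → 1/400.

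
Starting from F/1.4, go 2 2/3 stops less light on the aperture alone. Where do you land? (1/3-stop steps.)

f/3.5

Aperture: f/1.4 → f/1.6 → f/1.8 → f/2 → f/2.2 → f/2.5 → f/2.8 → f/3.2 → f/3.5 — 2 2/3 stops stopped down (darker).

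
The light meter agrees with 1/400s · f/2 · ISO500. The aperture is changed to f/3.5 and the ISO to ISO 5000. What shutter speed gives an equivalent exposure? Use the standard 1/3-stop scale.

1/1250s

Aperture: f/2 → f/2.2 → f/2.5 → f/2.8 → f/3.2 → f/3.5 — 1 2/3 stops stopped down (darker).
ISO: 500 → 640 → 800 → 1000 → 1250 → 1600 → 2000 → 2500 → 3200 → 4000 → 5000 — 3 1/3 stops higher (brighter).
Net change so far: 1 2/3 stops brighter. Offset with the shutter speed: 1/400 → 1/500 → 1/640 → 1/800 → 1/1000 → 1/1250.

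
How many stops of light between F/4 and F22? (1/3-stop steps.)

f/4 → f/4.5 → f/5 → f/5.6 → f/6.3 → f/7.1 → f/8 → f/9 → f/10 → f/11 → f/13 → f/14 → f/16 → f/18 → f/20 → f/22 — count the steps: 15 third-stops = 5 stops.

5 stops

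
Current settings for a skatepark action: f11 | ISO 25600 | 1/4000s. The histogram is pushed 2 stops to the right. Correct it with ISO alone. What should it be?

ISO 6400

Overexposed by 2 stops → need 2 stops darker.
ISO: 25600 → 12800 → 6400.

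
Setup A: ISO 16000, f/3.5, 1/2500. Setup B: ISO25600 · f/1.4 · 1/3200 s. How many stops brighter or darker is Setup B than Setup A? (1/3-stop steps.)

Aperture: f/3.5 → f/3.2 → f/2.8 → f/2.5 → f/2.2 → f/2 → f/1.8 → f/1.6 → f/1.4 — 2 2/3 stops opened up (brighter).
Shutter speed: 1/2500 → 1/3200 — 1/3 stop shorter (darker).
ISO: 16000 → 20000 → 25600 — 2/3 stop higher (brighter).
Net: +2 2/3 −1/3 +2/3 = +3 stops.

3 stops brighter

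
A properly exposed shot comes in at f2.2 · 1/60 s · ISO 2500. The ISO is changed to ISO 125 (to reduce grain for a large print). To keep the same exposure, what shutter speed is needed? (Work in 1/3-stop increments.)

ISO: 2500 → 2000 → 1600 → 1250 → 1000 → 800 → 640 → 500 → 400 → 320 → 250 → 200 → 160 → 125 — 4 1/3 stops lower (darker).
Need 4 1/3 stops brighter from the shutter speed: 1/60 → 1/50 → 1/40 → 1/30 → 1/25 → 1/20 → 1/15 → 1/13 → 1/10 → 1/8 → 1/6 → 1/5 → 1/4 → 0.3.

0.3 s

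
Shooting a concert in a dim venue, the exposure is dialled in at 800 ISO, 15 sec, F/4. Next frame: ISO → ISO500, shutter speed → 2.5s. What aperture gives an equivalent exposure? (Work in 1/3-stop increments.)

ISO: 800 → 640 → 500 — 2/3 stop lower (darker).
Shutter speed: 15 → 13 → 10 → 8 → 6 → 5 → 4 → 3.2 → 2.5 — 2 2/3 stops faster (darker).
Net change so far: 3 1/3 stops darker. Offset with the aperture: f/4 → f/3.5 → f/3.2 → f/2.8 → f/2.5 → f/2.2 → f/2 → f/1.8 → f/1.6 → f/1.4 → f/1.2.

f/1.2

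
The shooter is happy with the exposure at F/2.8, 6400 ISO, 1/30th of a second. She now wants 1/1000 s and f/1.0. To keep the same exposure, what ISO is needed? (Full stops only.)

Shutter speed: 1/30 → 1/60 → 1/125 → 1/250 → 1/500 → 1/1000 — 5 stops faster (darker).
Aperture: f/2.8 → f/2 → f/1.4 → f/1.0 — 3 stops wider (brighter).
Net change so far: 2 stops darker. Offset with the ISO: 6400 → 12800 → 25600.

ISO 25600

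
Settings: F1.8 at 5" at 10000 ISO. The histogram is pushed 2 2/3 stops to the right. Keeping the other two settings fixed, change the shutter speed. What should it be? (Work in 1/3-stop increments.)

0.8 s

Overexposed by 2 2/3 stops → need 2 2/3 stops darker.
Shutter speed: 5 → 4 → 3.2 → 2.5 → 2 → 1.6 → 1.3 → 1 → 0.8.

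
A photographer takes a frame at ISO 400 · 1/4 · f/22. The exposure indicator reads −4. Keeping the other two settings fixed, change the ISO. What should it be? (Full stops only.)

ISO 6400

Underexposed by 4 stops → need 4 stops brighter.
ISO: 400 → 800 → 1600 → 3200 → 6400.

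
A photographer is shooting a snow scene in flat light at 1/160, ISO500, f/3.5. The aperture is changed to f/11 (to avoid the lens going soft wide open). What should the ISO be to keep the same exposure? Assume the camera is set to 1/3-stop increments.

Aperture: f/3.5 → f/4 → f/4.5 → f/5 → f/5.6 → f/6.3 → f/7.1 → f/8 → f/9 → f/10 → f/11 — 3 1/3 stops narrower (darker).
Need 3 1/3 stops brighter from the ISO: 500 → 640 → 800 → 1000 → 1250 → 1600 → 2000 → 2500 → 3200 → 4000 → 5000.

ISO 5000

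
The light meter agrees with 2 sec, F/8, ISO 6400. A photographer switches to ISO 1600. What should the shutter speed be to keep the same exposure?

ISO: 6400 → 3200 → 1600 — 2 stops dropped (darker).
Need 2 stops brighter from the shutter speed: 2 → 4 → 8.

8 s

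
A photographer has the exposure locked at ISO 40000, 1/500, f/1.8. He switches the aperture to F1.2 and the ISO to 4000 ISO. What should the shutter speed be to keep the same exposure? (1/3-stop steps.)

1/100s

Aperture: f/1.8 → f/1.6 → f/1.4 → f/1.2 — 1 stop opened up (brighter).
ISO: 40000 → 32000 → 25600 → 20000 → 16000 → 12800 → 10000 → 8000 → 6400 → 5000 → 4000 — 3 1/3 stops lower (darker).
Net change so far: 2 1/3 stops darker. Offset with the shutter speed: 1/500 → 1/400 → 1/320 → 1/250 → 1/200 → 1/160 → 1/125 → 1/100.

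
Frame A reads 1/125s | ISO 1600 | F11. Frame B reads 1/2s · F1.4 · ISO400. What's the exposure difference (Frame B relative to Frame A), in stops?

Aperture: f/11 → f/8 → f/5.6 → f/4 → f/2.8 → f/2 → f/1.4 — 6 stops opened up (brighter).
Shutter speed: 1/125 → 1/60 → 1/30 → 1/15 → 1/8 → 1/4 → 1/2 — 6 stops slower (brighter).
ISO: 1600 → 800 → 400 — 2 stops dropped (darker).
Net: +6 +6 −2 = +10 stops.

10 stops brighter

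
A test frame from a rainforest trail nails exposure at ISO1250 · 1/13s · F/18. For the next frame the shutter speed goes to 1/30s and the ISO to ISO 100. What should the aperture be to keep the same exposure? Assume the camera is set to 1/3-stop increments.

Shutter speed: 1/13 → 1/15 → 1/20 → 1/25 → 1/30 — 1 1/3 stops faster (darker).
ISO: 1250 → 1000 → 800 → 640 → 500 → 400 → 320 → 250 → 200 → 160 → 125 → 100 — 3 2/3 stops dropped (darker).
Net change so far: 5 stops darker. Offset with the aperture: f/18 → f/16 → f/14 → f/13 → f/11 → f/10 → f/9 → f/8 → f/7.1 → f/6.3 → f/5.6 → f/5 → f/4.5 → f/4 → f/3.5 → f/3.2.

f/3.2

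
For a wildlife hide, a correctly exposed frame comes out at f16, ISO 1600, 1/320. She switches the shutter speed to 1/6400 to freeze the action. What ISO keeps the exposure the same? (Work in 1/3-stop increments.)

ISO 32000

Shutter speed: 1/320 → 1/400 → 1/500 → 1/640 → 1/800 → 1/1000 → 1/1250 → 1/1600 → 1/2000 → 1/2500 → 1/3200 → 1/4000 → 1/5000 → 1/6400 — 4 1/3 stops shorter (darker).
Need 4 1/3 stops brighter from the ISO: 1600 → 2000 → 2500 → 3200 → 4000 → 5000 → 6400 → 8000 → 10000 → 12800 → 16000 → 20000 → 25600 → 32000.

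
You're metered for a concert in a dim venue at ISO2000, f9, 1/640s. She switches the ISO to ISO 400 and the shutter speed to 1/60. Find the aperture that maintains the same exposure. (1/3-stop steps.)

f/13

ISO: 2000 → 1600 → 1250 → 1000 → 800 → 640 → 500 → 400 — 2 1/3 stops lower (darker).
Shutter speed: 1/640 → 1/500 → 1/400 → 1/320 → 1/250 → 1/200 → 1/160 → 1/125 → 1/100 → 1/80 → 1/60 — 3 1/3 stops slower (brighter).
Net change so far: 1 stop brighter. Offset with the aperture: f/9 → f/10 → f/11 → f/13.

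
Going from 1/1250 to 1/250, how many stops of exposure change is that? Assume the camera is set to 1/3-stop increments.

2 1/3 stops

1/1250 → 1/1000 → 1/800 → 1/640 → 1/500 → 1/400 → 1/320 → 1/250 — count the steps: 7 third-stops = 2 1/3 stops.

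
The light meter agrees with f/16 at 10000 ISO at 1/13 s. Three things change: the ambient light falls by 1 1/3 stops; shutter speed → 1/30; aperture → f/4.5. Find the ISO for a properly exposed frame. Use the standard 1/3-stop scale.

ISO 5000

Scene light: 1 1/3 stops darker.
Shutter speed: 1/13 → 1/15 → 1/20 → 1/25 → 1/30 — 1 1/3 stops faster (darker).
Aperture: f/16 → f/14 → f/13 → f/11 → f/10 → f/9 → f/8 → f/7.1 → f/6.3 → f/5.6 → f/5 → f/4.5 — 3 2/3 stops opened up (brighter).
Net so far: 1 stop brighter. ISO: 10000 → 8000 → 6400 → 5000.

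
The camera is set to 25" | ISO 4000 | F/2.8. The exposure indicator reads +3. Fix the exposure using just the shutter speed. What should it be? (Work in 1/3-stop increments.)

Overexposed by 3 stops → need 3 stops darker.
Shutter speed: 25 → 20 → 15 → 13 → 10 → 8 → 6 → 5 → 4 → 3.2.

3.2 s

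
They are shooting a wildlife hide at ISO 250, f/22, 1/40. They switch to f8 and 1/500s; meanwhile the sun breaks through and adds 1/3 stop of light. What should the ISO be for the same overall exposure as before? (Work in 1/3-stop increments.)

ISO 320

Scene light: 1/3 stop brighter.
Aperture: f/22 → f/20 → f/18 → f/16 → f/14 → f/13 → f/11 → f/10 → f/9 → f/8 — 3 stops larger aperture (brighter).
Shutter speed: 1/40 → 1/50 → 1/60 → 1/80 → 1/100 → 1/125 → 1/160 → 1/200 → 1/250 → 1/320 → 1/400 → 1/500 — 3 2/3 stops shorter (darker).
Net so far: 1/3 stop darker. ISO: 250 → 320.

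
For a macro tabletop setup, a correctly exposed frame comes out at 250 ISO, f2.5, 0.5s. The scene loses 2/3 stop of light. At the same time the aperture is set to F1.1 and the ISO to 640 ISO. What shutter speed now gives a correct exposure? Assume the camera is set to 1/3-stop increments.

1/15s

Scene light: 2/3 stop darker.
Aperture: f/2.5 → f/2.2 → f/2 → f/1.8 → f/1.6 → f/1.4 → f/1.2 → f/1.1 — 2 1/3 stops wider (brighter).
ISO: 250 → 320 → 400 → 500 → 640 — 1 1/3 stops higher (brighter).
Net so far: 3 stops brighter. Shutter speed: 0.5 → 0.4 → 0.3 → 1/4 → 1/5 → 1/6 → 1/8 → 1/10 → 1/13 → 1/15.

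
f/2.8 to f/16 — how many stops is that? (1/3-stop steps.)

5 stops

f/2.8 → f/3.2 → f/3.5 → f/4 → f/4.5 → f/5 → f/5.6 → f/6.3 → f/7.1 → f/8 → f/9 → f/10 → f/11 → f/13 → f/14 → f/16 — count the steps: 15 third-stops = 5 stops.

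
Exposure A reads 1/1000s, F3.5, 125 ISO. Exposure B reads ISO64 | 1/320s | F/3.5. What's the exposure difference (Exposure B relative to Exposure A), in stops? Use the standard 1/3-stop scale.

Aperture: unchanged.
Shutter speed: 1/1000 → 1/800 → 1/640 → 1/500 → 1/400 → 1/320 — 1 2/3 stops slower (brighter).
ISO: 125 → 100 → 80 → 64 — 1 stop lower (darker).
Net: +1 2/3 −1 = +2/3 stops.

2/3 stop brighter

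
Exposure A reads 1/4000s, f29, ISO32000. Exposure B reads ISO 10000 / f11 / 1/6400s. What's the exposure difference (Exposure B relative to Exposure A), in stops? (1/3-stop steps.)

Aperture: f/29 → f/25 → f/22 → f/20 → f/18 → f/16 → f/14 → f/13 → f/11 — 2 2/3 stops opened up (brighter).
Shutter speed: 1/4000 → 1/5000 → 1/6400 — 2/3 stop faster (darker).
ISO: 32000 → 25600 → 20000 → 16000 → 12800 → 10000 — 1 2/3 stops dropped (darker).
Net: +2 2/3 −2/3 −1 2/3 = +1/3 stops.

1/3 stop brighter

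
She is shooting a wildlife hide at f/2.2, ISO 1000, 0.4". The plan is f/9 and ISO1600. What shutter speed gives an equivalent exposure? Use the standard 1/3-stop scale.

4 s

Aperture: f/2.2 → f/2.5 → f/2.8 → f/3.2 → f/3.5 → f/4 → f/4.5 → f/5 → f/5.6 → f/6.3 → f/7.1 → f/8 → f/9 — 4 stops narrower (darker).
ISO: 1000 → 1250 → 1600 — 2/3 stop raised (brighter).
Net change so far: 3 1/3 stops darker. Offset with the shutter speed: 0.4 → 0.5 → 0.6 → 0.8 → 1 → 1.3 → 1.6 → 2 → 2.5 → 3.2 → 4.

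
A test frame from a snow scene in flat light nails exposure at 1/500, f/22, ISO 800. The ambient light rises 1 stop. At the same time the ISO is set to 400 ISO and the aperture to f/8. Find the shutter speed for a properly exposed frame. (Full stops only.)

1/4000s

Scene light: 1 stop brighter.
ISO: 800 → 400 — 1 stop lower (darker).
Aperture: f/22 → f/16 → f/11 → f/8 — 3 stops opened up (brighter).
Net so far: 3 stops brighter. Shutter speed: 1/500 → 1/1000 → 1/2000 → 1/4000.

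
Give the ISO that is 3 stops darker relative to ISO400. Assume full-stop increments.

ISO 50

ISO: 400 → 200 → 100 → 50 — 3 stops dropped (darker).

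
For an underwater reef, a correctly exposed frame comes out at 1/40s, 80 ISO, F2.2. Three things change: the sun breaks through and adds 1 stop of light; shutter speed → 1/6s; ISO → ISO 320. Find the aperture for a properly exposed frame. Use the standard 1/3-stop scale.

f/16

Scene light: 1 stop brighter.
Shutter speed: 1/40 → 1/30 → 1/25 → 1/20 → 1/15 → 1/13 → 1/10 → 1/8 → 1/6 — 2 2/3 stops longer (brighter).
ISO: 80 → 100 → 125 → 160 → 200 → 250 → 320 — 2 stops raised (brighter).
Net so far: 5 2/3 stops brighter. Aperture: f/2.2 → f/2.5 → f/2.8 → f/3.2 → f/3.5 → f/4 → f/4.5 → f/5 → f/5.6 → f/6.3 → f/7.1 → f/8 → f/9 → f/10 → f/11 → f/13 → f/14 → f/16.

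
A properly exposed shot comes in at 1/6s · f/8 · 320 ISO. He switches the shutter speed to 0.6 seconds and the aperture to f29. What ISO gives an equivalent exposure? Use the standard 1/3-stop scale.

Shutter speed: 1/6 → 1/5 → 1/4 → 0.3 → 0.4 → 0.5 → 0.6 — 2 stops slower (brighter).
Aperture: f/8 → f/9 → f/10 → f/11 → f/13 → f/14 → f/16 → f/18 → f/20 → f/22 → f/25 → f/29 — 3 2/3 stops narrower (darker).
Net change so far: 1 2/3 stops darker. Offset with the ISO: 320 → 400 → 500 → 640 → 800 → 1000.

ISO 1000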